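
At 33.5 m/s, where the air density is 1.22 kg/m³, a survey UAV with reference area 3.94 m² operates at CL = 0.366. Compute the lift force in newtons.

L = 987 N

L = ½ρv²S·CL = ½ × 1.22 × 33.5² × 3.94 × 0.366 = 987 N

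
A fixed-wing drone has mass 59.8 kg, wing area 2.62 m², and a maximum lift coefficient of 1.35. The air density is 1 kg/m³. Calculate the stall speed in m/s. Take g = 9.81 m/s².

V_stall = 18.2 m/s

At stall, lift equals weight: L = W = m·g = 59.8 × 9.81 = 586.6 N.
From L = ½ρV²S·CL,max = W: V_stall = √(2W/(ρSCL,max)) = √(2·586.6/(1·2.62·1.35))
V_stall = √331.7 = 18.2 m/s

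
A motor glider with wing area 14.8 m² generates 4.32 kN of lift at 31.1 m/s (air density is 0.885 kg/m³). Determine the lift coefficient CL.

CL = 0.682

From L = ½ρv²S·CL, rearranging gives CL = 2L/(ρv²S).
CL = 2 × 4320 / (0.885 × 31.1² × 14.8) = 0.682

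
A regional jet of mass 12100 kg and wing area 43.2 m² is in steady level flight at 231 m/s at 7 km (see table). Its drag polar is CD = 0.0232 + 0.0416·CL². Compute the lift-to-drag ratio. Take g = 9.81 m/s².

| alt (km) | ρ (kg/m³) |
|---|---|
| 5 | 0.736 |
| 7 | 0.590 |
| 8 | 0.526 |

At 7 km, from the table: ρ = 0.590 kg/m³.
Level flight ⇒ L = W = m·g = 12100 × 9.81 = 1.187×10^5 N.
q = ½ρv² = ½ × 0.59 × 231² = 15740 Pa.
CL = 2W/(ρv²S) = 2×1.187×10^5/(0.59×231²×43.2) = 0.1746.
CD = 0.0232 + 0.0416 × 0.1746² = 0.02447.
L/D = CL/CD = 0.1746 / 0.02447 = 7.13

L/D = 7.13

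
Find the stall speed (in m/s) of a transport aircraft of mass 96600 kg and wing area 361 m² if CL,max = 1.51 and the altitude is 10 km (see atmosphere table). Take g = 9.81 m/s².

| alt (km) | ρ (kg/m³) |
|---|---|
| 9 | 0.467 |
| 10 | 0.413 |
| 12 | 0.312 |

V_stall = 91.8 m/s

At 10 km, from the table: ρ = 0.413 kg/m³.
At stall, lift equals weight: L = W = m·g = 96600 × 9.81 = 9.476×10^5 N.
V_stall = √(2W/(ρ·S·CL,max)) = √(2 × 9.476×10^5 / (0.413 × 361 × 1.51))
V_stall = √8419 = 91.8 m/s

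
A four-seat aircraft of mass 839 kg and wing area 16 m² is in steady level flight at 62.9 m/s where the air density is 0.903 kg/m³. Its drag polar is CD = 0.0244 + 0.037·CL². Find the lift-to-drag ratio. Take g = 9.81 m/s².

Weight W = mg = 839 × 9.81 = 8230.6 N; in level flight L = W.
q = ½ρv² = ½ × 0.903 × 62.9² = 1786 Pa.
Required CL = L/(qS) = 8230.6/(1786·16) = 0.288.
CD = 0.0244 + 0.037 × 0.288² = 0.02747.
L/D = CL/CD = 0.288 / 0.02747 = 10.5

L/D = 10.5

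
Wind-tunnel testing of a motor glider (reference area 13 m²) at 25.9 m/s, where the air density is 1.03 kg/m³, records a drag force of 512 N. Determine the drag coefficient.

From D = ½ρv²S·CD, rearranging gives CD = 2D/(ρv²S).
CD = 2 × 512 / (1.03 × 25.9² × 13) = 0.114

CD = 0.114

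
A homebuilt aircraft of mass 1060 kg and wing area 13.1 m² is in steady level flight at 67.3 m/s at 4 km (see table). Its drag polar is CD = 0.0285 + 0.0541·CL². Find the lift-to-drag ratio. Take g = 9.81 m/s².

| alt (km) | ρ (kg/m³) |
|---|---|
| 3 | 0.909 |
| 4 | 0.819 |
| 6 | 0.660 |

L/D = 11.1

At 4 km, from the table: ρ = 0.819 kg/m³.
Weight W = mg = 1060 × 9.81 = 10399 N; in level flight L = W.
Dynamic pressure q = 0.5 × 0.819 × 67.3² = 1855 Pa.
Required CL = L/(qS) = 10399/(1855·13.1) = 0.428.
CD = 0.0285 + 0.0541 × 0.428² = 0.03841.
L/D = CL/CD = 0.428 / 0.03841 = 11.1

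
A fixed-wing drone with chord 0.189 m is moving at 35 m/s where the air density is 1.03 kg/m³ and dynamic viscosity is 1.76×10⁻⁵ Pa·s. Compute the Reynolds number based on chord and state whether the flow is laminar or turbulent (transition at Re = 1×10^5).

Re = ρ·v·c/μ = 1.03 × 35 × 0.189 / (1.76×10⁻⁵) = 3.87×10^5
Since 3.87×10^5 > 1×10^5, the flow is turbulent.

Re = 3.87×10^5 (turbulent)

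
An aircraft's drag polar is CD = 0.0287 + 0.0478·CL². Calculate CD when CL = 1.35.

CD = 0.0287 + 0.0478 × 1.35² = 0.0287 + 0.08712 = 0.116

CD = 0.116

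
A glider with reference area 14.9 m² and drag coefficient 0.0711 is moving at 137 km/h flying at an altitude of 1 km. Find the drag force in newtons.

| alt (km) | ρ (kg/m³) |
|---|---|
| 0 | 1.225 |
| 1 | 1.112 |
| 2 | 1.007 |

At 1 km, from the table: ρ = 1.112 kg/m³.
Convert speed: v = 137 km/h ÷ 3.6 = 38.06 m/s.
D = ½ρv²S·CD = ½ × 1.112 × 38.06² × 14.9 × 0.0711 = 853 N

D = 853 N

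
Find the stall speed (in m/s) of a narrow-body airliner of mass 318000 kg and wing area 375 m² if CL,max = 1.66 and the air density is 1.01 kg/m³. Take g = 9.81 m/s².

V_stall = 99.6 m/s

Stall occurs when L = W at CL,max. W = mg = 318000 × 9.81 = 3.12×10^6 N.
From L = ½ρV²S·CL,max = W: V_stall = √(2W/(ρSCL,max)) = √(2·3.12×10^6/(1.01·375·1.66))
V_stall = √9924 = 99.6 m/s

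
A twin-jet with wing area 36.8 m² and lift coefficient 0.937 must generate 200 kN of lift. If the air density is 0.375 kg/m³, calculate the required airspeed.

L = ½ρv²S·CL ⇒ v = √(2L/(ρ·S·CL))
v = √(2 × 2×10^5 / (0.375 × 36.8 × 0.937)) = √30930 = 176 m/s

v = 176 m/s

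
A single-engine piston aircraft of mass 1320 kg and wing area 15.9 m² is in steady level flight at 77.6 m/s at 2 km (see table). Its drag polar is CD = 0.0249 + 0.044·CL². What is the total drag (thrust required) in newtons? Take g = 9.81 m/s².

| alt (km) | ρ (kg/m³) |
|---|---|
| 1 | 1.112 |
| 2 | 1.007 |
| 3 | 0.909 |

At 2 km, from the table: ρ = 1.007 kg/m³.
Level flight ⇒ L = W = m·g = 1320 × 9.81 = 12949 N.
Dynamic pressure q = 0.5 × 1.007 × 77.6² = 3032 Pa.
CL = 2W/(ρv²S) = 2×12949/(1.007×77.6²×15.9) = 0.2686.
CD = 0.0249 + 0.044 × 0.2686² = 0.02807.
D = q·S·CD = 3032 × 15.9 × 0.02807 = 1353 N

D = 1350 N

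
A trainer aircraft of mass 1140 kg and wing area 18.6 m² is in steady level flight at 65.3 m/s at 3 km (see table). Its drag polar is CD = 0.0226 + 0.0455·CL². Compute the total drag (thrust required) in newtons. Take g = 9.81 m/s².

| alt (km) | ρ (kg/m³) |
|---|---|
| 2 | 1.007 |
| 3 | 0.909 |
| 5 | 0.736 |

D = 973 N

At 3 km, from the table: ρ = 0.909 kg/m³.
Level flight ⇒ L = W = m·g = 1140 × 9.81 = 11183 N.
q = ½ρv² = ½ × 0.909 × 65.3² = 1938 Pa.
Required CL = L/(qS) = 11183/(1938·18.6) = 0.3102.
CD = 0.0226 + 0.0455 × 0.3102² = 0.02698.
D = q·S·CD = 1938 × 18.6 × 0.02698 = 972.5 N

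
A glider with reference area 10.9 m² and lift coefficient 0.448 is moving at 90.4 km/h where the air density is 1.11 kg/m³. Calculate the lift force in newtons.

Convert speed: v = 90.4 km/h ÷ 3.6 = 25.11 m/s.
Dynamic pressure q = ½ρv² = ½ × 1.11 × 25.11² = 350 Pa.
L = q·S·CL = 350 × 10.9 × 0.448 = 1710 N

L = 1710 N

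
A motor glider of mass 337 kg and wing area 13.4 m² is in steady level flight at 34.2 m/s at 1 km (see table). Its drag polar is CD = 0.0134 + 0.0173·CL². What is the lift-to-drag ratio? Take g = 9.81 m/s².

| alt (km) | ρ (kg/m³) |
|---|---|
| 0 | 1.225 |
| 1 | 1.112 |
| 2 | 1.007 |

L/D = 23.9

At 1 km, from the table: ρ = 1.112 kg/m³.
In steady level flight, lift balances weight: W = mg = 337 × 9.81 = 3306 N.
Dynamic pressure q = 0.5 × 1.112 × 34.2² = 650.3 Pa.
CL = W/(q·S) = 3306 / (650.3 × 13.4) = 0.3794.
CD = 0.0134 + 0.0173 × 0.3794² = 0.01589.
L/D = CL/CD = 0.3794 / 0.01589 = 23.9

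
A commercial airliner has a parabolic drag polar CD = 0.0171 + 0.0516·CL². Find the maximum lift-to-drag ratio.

(L/D)max = 16.8

For CD = CD0 + K·CL², (L/D)max occurs at CL* = √(CD0/K) and equals 1/(2√(K·CD0)).
(L/D)max = 1/(2√(0.0516 × 0.0171)) = 1/(2 × 0.0297) = 16.8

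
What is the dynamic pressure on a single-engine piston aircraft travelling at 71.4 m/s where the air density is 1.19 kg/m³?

q = 3030 Pa

q = ½ρv² = ½ × 1.19 × 71.4² = 3030 Pa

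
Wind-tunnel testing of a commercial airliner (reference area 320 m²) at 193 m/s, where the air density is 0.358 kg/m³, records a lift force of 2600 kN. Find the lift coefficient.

CL = 1.22

From L = ½ρv²S·CL, rearranging gives CL = 2L/(ρv²S).
CL = 2 × 2.6×10^6 / (0.358 × 193² × 320) = 1.22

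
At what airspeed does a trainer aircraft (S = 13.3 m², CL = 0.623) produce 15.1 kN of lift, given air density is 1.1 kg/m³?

v = 57.6 m/s

L = ½ρv²S·CL ⇒ v = √(2L/(ρ·S·CL))
v = √(2 × 15100 / (1.1 × 13.3 × 0.623)) = √3313 = 57.6 m/s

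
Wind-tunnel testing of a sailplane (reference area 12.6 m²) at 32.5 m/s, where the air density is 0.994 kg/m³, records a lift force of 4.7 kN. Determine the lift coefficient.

From L = ½ρv²S·CL, rearranging gives CL = 2L/(ρv²S).
CL = 2 × 4700 / (0.994 × 32.5² × 12.6) = 0.711

CL = 0.711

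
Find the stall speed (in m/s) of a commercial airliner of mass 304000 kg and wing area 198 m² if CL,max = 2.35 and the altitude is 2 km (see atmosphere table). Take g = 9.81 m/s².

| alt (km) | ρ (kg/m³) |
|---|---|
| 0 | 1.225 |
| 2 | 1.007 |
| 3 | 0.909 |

V_stall = 113 m/s

At 2 km, from the table: ρ = 1.007 kg/m³.
At stall, lift equals weight: L = W = m·g = 304000 × 9.81 = 2.982×10^6 N.
V_stall = √(2W/(ρ·S·CL,max)) = √(2 × 2.982×10^6 / (1.007 × 198 × 2.35))
V_stall = √12730 = 113 m/s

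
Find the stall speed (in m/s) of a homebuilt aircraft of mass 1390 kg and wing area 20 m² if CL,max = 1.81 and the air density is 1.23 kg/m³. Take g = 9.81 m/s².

V_stall = 24.7 m/s

Weight W = mg = 1390 × 9.81 = 13640 N.
From L = ½ρV²S·CL,max = W: V_stall = √(2W/(ρSCL,max)) = √(2·13640/(1.23·20·1.81))
V_stall = √612.5 = 24.7 m/s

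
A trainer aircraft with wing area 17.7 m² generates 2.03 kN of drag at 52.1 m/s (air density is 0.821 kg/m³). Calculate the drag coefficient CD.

CD = 0.103

From D = ½ρv²S·CD, rearranging gives CD = 2D/(ρv²S).
CD = 2 × 2030 / (0.821 × 52.1² × 17.7) = 0.103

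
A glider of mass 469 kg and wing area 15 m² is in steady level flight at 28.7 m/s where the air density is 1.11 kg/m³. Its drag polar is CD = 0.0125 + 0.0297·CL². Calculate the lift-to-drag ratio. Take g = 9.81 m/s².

In steady level flight, lift balances weight: W = mg = 469 × 9.81 = 4600.9 N.
Dynamic pressure q = 0.5 × 1.11 × 28.7² = 457.1 Pa.
Required CL = L/(qS) = 4600.9/(457.1·15) = 0.671.
CD = 0.0125 + 0.0297 × 0.671² = 0.02587.
L/D = CL/CD = 0.671 / 0.02587 = 25.9

L/D = 25.9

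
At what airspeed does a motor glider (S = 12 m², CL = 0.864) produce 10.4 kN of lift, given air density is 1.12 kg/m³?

L = ½ρv²S·CL ⇒ v = √(2L/(ρ·S·CL))
v = √(2 × 10400 / (1.12 × 12 × 0.864)) = √1791 = 42.3 m/s

v = 42.3 m/s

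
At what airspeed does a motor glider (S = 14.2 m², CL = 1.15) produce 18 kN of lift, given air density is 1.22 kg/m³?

L = ½ρv²S·CL ⇒ v = √(2L/(ρ·S·CL))
v = √(2 × 18000 / (1.22 × 14.2 × 1.15)) = √1807 = 42.5 m/s

v = 42.5 m/s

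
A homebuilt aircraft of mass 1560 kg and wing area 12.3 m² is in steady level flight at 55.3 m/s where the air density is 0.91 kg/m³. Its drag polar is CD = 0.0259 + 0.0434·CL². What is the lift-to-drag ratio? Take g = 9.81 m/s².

L/D = 14.8

In steady level flight, lift balances weight: W = mg = 1560 × 9.81 = 15304 N.
Dynamic pressure q = 0.5 × 0.91 × 55.3² = 1391 Pa.
CL = 2W/(ρv²S) = 2×15304/(0.91×55.3²×12.3) = 0.8942.
CD = 0.0259 + 0.0434 × 0.8942² = 0.0606.
L/D = CL/CD = 0.8942 / 0.0606 = 14.8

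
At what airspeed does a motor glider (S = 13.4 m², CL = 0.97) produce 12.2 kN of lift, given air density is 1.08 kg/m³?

L = ½ρv²S·CL ⇒ v = √(2L/(ρ·S·CL))
v = √(2 × 12200 / (1.08 × 13.4 × 0.97)) = √1738 = 41.7 m/s

v = 41.7 m/s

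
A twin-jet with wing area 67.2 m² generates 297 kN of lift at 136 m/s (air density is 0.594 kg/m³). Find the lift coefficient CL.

CL = 0.805

From L = ½ρv²S·CL, rearranging gives CL = 2L/(ρv²S).
CL = 2 × 2.97×10^5 / (0.594 × 136² × 67.2) = 0.805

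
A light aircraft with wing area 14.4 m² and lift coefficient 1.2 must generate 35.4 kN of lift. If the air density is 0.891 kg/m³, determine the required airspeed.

L = ½ρv²S·CL ⇒ v = √(2L/(ρ·S·CL))
v = √(2 × 35400 / (0.891 × 14.4 × 1.2)) = √4598 = 67.8 m/s

v = 67.8 m/s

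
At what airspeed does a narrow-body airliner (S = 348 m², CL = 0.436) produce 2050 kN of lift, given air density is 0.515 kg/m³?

v = 229 m/s

L = ½ρv²S·CL ⇒ v = √(2L/(ρ·S·CL))
v = √(2 × 2.05×10^6 / (0.515 × 348 × 0.436)) = √52470 = 229 m/s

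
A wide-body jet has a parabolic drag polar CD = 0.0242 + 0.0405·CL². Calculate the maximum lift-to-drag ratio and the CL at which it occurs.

(L/D)max = 16, at CL = 0.773

For CD = CD0 + K·CL², (L/D)max occurs at CL* = √(CD0/K) and equals 1/(2√(K·CD0)).
(L/D)max = 1/(2√(0.0405 × 0.0242)) = 1/(2 × 0.03131) = 16
CL* = √(0.0242/0.0405) = 0.773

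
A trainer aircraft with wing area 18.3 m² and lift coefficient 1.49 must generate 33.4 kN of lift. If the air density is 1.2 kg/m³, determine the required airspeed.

L = ½ρv²S·CL ⇒ v = √(2L/(ρ·S·CL))
v = √(2 × 33400 / (1.2 × 18.3 × 1.49)) = √2042 = 45.2 m/s

v = 45.2 m/s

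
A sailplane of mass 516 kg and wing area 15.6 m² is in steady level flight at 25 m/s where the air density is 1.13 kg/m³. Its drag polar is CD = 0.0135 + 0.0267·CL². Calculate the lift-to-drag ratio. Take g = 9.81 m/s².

Weight W = mg = 516 × 9.81 = 5062 N; in level flight L = W.
q = ½ρv² = ½ × 1.13 × 25² = 353.1 Pa.
CL = 2W/(ρv²S) = 2×5062/(1.13×25²×15.6) = 0.9189.
CD = 0.0135 + 0.0267 × 0.9189² = 0.03604.
L/D = CL/CD = 0.9189 / 0.03604 = 25.5

L/D = 25.5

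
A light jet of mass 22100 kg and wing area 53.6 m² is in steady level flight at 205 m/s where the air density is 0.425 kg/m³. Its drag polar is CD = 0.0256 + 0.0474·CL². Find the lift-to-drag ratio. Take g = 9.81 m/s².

Weight W = mg = 22100 × 9.81 = 2.168×10^5 N; in level flight L = W.
Dynamic pressure q = 0.5 × 0.425 × 205² = 8930 Pa.
Required CL = L/(qS) = 2.168×10^5/(8930·53.6) = 0.4529.
CD = 0.0256 + 0.0474 × 0.4529² = 0.03532.
L/D = CL/CD = 0.4529 / 0.03532 = 12.8

L/D = 12.8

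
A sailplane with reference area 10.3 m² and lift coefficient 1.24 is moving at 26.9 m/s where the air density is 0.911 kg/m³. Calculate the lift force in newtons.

Dynamic pressure q = ½ρv² = ½ × 0.911 × 26.9² = 329.6 Pa.
L = q·S·CL = 329.6 × 10.3 × 1.24 = 4210 N

L = 4210 N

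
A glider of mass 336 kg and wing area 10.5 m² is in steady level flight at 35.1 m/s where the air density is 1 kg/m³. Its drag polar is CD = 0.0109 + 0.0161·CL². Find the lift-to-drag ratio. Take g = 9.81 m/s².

Level flight ⇒ L = W = m·g = 336 × 9.81 = 3296.2 N.
q = ½ρv² = ½ × 1 × 35.1² = 616 Pa.
CL = 2W/(ρv²S) = 2×3296.2/(1×35.1²×10.5) = 0.5096.
CD = 0.0109 + 0.0161 × 0.5096² = 0.01508.
L/D = CL/CD = 0.5096 / 0.01508 = 33.8

L/D = 33.8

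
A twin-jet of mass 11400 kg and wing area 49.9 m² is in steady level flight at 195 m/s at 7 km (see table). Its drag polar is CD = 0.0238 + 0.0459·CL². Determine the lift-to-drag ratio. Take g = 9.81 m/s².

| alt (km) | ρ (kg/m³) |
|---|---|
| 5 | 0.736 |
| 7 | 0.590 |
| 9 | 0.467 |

L/D = 7.79

At 7 km, from the table: ρ = 0.590 kg/m³.
In steady level flight, lift balances weight: W = mg = 11400 × 9.81 = 1.1183×10^5 N.
q = ½ρv² = ½ × 0.59 × 195² = 11220 Pa.
CL = 2W/(ρv²S) = 2×1.1183×10^5/(0.59×195²×49.9) = 0.1998.
CD = 0.0238 + 0.0459 × 0.1998² = 0.02563.
L/D = CL/CD = 0.1998 / 0.02563 = 7.79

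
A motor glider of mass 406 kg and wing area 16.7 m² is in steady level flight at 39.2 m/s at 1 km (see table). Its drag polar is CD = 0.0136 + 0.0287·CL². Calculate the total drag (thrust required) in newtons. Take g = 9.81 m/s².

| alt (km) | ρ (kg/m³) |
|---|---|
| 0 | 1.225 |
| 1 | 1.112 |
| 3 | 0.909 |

D = 226 N

At 1 km, from the table: ρ = 1.112 kg/m³.
Level flight ⇒ L = W = m·g = 406 × 9.81 = 3982.9 N.
q = ½ρv² = ½ × 1.112 × 39.2² = 854.4 Pa.
CL = 2W/(ρv²S) = 2×3982.9/(1.112×39.2²×16.7) = 0.2791.
CD = 0.0136 + 0.0287 × 0.2791² = 0.01584.
D = q·S·CD = 854.4 × 16.7 × 0.01584 = 226 N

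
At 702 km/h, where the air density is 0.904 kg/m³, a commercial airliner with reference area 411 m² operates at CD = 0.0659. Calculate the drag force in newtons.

Convert speed: v = 702 km/h ÷ 3.6 = 195 m/s.
D = ½ρv²S·CD = ½ × 0.904 × 195² × 411 × 0.0659 = 4.66×10^5 N ≈ 466 kN

D = 4.66×10^5 N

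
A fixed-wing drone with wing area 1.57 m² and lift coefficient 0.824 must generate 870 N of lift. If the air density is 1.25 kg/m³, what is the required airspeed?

v = 32.8 m/s

L = ½ρv²S·CL ⇒ v = √(2L/(ρ·S·CL))
v = √(2 × 870 / (1.25 × 1.57 × 0.824)) = √1076 = 32.8 m/s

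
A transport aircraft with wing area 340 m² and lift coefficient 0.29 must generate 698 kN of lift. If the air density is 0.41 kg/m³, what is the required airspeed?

L = ½ρv²S·CL ⇒ v = √(2L/(ρ·S·CL))
v = √(2 × 6.98×10^5 / (0.41 × 340 × 0.29)) = √34530 = 186 m/s

v = 186 m/s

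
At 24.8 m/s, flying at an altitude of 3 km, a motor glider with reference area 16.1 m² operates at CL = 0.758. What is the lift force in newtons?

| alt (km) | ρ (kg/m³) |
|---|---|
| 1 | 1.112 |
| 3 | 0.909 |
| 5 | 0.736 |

At 3 km, from the table: ρ = 0.909 kg/m³.
L = ½ρv²S·CL = ½ × 0.909 × 24.8² × 16.1 × 0.758 = 3410 N

L = 3410 N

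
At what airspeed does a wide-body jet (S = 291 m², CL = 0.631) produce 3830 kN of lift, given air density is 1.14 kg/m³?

v = 191 m/s

L = ½ρv²S·CL ⇒ v = √(2L/(ρ·S·CL))
v = √(2 × 3.83×10^6 / (1.14 × 291 × 0.631)) = √36590 = 191 m/s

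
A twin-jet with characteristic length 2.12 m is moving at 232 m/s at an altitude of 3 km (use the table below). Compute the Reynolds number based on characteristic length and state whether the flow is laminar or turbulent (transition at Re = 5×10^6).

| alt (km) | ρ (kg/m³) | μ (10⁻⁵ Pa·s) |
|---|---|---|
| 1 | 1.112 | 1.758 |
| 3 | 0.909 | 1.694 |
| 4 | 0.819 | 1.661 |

At 3 km, from the table: ρ = 0.909 kg/m³, μ = 1.694×10⁻⁵ Pa·s.
Re = ρ·v·c/μ = 0.909 × 232 × 2.12 / (1.694×10⁻⁵) = 2.64×10^7
Since 2.64×10^7 > 5×10^6, the flow is turbulent.

Re = 2.64×10^7 (turbulent)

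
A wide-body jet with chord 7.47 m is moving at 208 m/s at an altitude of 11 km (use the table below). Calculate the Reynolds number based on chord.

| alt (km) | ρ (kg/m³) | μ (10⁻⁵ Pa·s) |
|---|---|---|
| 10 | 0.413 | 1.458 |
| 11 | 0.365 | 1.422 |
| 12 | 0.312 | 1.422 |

Re = 3.99×10^7

At 11 km, from the table: ρ = 0.365 kg/m³, μ = 1.422×10⁻⁵ Pa·s.
Re = ρ·v·c/μ = 0.365 × 208 × 7.47 / (1.422×10⁻⁵) = 3.99×10^7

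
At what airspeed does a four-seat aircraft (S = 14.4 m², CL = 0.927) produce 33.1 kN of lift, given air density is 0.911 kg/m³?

L = ½ρv²S·CL ⇒ v = √(2L/(ρ·S·CL))
v = √(2 × 33100 / (0.911 × 14.4 × 0.927)) = √5444 = 73.8 m/s

v = 73.8 m/s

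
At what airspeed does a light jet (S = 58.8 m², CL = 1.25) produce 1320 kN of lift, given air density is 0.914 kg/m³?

v = 198 m/s

L = ½ρv²S·CL ⇒ v = √(2L/(ρ·S·CL))
v = √(2 × 1.32×10^6 / (0.914 × 58.8 × 1.25)) = √39300 = 198 m/s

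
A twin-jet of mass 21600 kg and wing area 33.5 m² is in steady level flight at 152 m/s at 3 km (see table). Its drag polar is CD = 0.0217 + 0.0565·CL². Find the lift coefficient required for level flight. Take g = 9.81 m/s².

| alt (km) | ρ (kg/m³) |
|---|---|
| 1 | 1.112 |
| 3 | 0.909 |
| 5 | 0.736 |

CL = 0.602

At 3 km, from the table: ρ = 0.909 kg/m³.
In steady level flight, lift balances weight: W = mg = 21600 × 9.81 = 2.119×10^5 N.
Dynamic pressure q = 0.5 × 0.909 × 152² = 10500 Pa.
CL = W/(q·S) = 2.119×10^5 / (10500 × 33.5) = 0.6024.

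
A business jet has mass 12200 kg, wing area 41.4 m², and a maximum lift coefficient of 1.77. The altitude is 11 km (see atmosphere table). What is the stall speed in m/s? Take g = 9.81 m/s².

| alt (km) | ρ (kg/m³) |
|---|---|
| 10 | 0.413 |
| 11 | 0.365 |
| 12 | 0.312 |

At 11 km, from the table: ρ = 0.365 kg/m³.
Stall occurs when L = W at CL,max. W = mg = 12200 × 9.81 = 1.197×10^5 N.
V_stall = √(2W/(ρ·S·CL,max)) = √(2 × 1.197×10^5 / (0.365 × 41.4 × 1.77))
V_stall = √8949 = 94.6 m/s

V_stall = 94.6 m/s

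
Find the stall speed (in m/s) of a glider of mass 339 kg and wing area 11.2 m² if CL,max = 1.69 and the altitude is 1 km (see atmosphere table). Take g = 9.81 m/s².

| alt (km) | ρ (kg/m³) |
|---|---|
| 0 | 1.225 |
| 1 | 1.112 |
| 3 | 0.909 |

At 1 km, from the table: ρ = 1.112 kg/m³.
At stall, lift equals weight: L = W = m·g = 339 × 9.81 = 3326 N.
From L = ½ρV²S·CL,max = W: V_stall = √(2W/(ρSCL,max)) = √(2·3326/(1.112·11.2·1.69))
V_stall = √316 = 17.8 m/s

V_stall = 17.8 m/s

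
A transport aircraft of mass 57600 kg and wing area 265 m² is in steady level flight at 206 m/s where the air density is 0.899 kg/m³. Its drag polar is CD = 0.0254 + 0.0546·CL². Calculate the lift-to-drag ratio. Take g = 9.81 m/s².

L/D = 4.29

Level flight ⇒ L = W = m·g = 57600 × 9.81 = 5.6506×10^5 N.
Dynamic pressure q = 0.5 × 0.899 × 206² = 19070 Pa.
CL = W/(q·S) = 5.6506×10^5 / (19070 × 265) = 0.1118.
CD = 0.0254 + 0.0546 × 0.1118² = 0.02608.
L/D = CL/CD = 0.1118 / 0.02608 = 4.29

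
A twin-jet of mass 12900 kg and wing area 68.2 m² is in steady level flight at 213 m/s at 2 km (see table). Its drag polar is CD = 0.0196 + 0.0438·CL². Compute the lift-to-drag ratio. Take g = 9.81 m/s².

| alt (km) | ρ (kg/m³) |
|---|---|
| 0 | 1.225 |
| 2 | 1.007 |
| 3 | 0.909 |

At 2 km, from the table: ρ = 1.007 kg/m³.
Weight W = mg = 12900 × 9.81 = 1.2655×10^5 N; in level flight L = W.
q = ½ρv² = ½ × 1.007 × 213² = 22840 Pa.
Required CL = L/(qS) = 1.2655×10^5/(22840·68.2) = 0.08123.
CD = 0.0196 + 0.0438 × 0.08123² = 0.01989.
L/D = CL/CD = 0.08123 / 0.01989 = 4.08

L/D = 4.08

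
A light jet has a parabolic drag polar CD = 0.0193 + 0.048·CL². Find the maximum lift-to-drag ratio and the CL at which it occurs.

For CD = CD0 + K·CL², (L/D)max occurs at CL* = √(CD0/K) and equals 1/(2√(K·CD0)).
(L/D)max = 1/(2√(0.048 × 0.0193)) = 1/(2 × 0.03044) = 16.4
CL* = √(0.0193/0.048) = 0.634

(L/D)max = 16.4, at CL = 0.634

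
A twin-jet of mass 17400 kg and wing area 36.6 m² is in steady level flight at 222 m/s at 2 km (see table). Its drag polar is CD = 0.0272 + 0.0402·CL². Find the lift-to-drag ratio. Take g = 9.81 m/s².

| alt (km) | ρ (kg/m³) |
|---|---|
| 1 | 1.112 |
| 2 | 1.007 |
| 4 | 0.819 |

L/D = 6.57

At 2 km, from the table: ρ = 1.007 kg/m³.
Weight W = mg = 17400 × 9.81 = 1.7069×10^5 N; in level flight L = W.
q = ½ρv² = ½ × 1.007 × 222² = 24810 Pa.
Required CL = L/(qS) = 1.7069×10^5/(24810·36.6) = 0.1879.
CD = 0.0272 + 0.0402 × 0.1879² = 0.02862.
L/D = CL/CD = 0.1879 / 0.02862 = 6.57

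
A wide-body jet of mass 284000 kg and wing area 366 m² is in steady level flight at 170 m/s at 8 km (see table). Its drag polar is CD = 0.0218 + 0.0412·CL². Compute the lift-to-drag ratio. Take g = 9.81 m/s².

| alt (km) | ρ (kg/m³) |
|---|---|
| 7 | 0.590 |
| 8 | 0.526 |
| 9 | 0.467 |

At 8 km, from the table: ρ = 0.526 kg/m³.
Level flight ⇒ L = W = m·g = 284000 × 9.81 = 2.786×10^6 N.
Dynamic pressure q = 0.5 × 0.526 × 170² = 7601 Pa.
CL = W/(q·S) = 2.786×10^6 / (7601 × 366) = 1.002.
CD = 0.0218 + 0.0412 × 1.002² = 0.06312.
L/D = CL/CD = 1.002 / 0.06312 = 15.9

L/D = 15.9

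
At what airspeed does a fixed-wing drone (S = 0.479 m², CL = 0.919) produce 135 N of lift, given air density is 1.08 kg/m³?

L = ½ρv²S·CL ⇒ v = √(2L/(ρ·S·CL))
v = √(2 × 135 / (1.08 × 0.479 × 0.919)) = √567.9 = 23.8 m/s

v = 23.8 m/s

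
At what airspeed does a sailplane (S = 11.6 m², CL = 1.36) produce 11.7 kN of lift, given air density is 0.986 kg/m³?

L = ½ρv²S·CL ⇒ v = √(2L/(ρ·S·CL))
v = √(2 × 11700 / (0.986 × 11.6 × 1.36)) = √1504 = 38.8 m/s

v = 38.8 m/s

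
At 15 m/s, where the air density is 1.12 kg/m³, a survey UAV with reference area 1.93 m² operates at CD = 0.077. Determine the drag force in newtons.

D = 18.7 N

Dynamic pressure q = ½ρv² = ½ × 1.12 × 15² = 126 Pa.
D = q·S·CD = 126 × 1.93 × 0.077 = 18.7 N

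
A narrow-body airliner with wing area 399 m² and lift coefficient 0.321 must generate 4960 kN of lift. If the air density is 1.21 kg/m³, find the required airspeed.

L = ½ρv²S·CL ⇒ v = √(2L/(ρ·S·CL))
v = √(2 × 4.96×10^6 / (1.21 × 399 × 0.321)) = √64010 = 253 m/s

v = 253 m/s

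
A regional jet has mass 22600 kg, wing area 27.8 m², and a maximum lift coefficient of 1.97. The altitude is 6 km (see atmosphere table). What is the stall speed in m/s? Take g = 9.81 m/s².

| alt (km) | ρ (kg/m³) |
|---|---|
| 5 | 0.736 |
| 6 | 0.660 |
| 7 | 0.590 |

V_stall = 111 m/s

At 6 km, from the table: ρ = 0.660 kg/m³.
At stall, lift equals weight: L = W = m·g = 22600 × 9.81 = 2.217×10^5 N.
V_stall = √(2W/(ρ·S·CL,max)) = √(2 × 2.217×10^5 / (0.66 × 27.8 × 1.97))
V_stall = √12270 = 111 m/s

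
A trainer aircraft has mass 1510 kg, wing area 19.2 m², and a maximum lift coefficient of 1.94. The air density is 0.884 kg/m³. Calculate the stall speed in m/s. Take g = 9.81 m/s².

Weight W = mg = 1510 × 9.81 = 14810 N.
From L = ½ρV²S·CL,max = W: V_stall = √(2W/(ρSCL,max)) = √(2·14810/(0.884·19.2·1.94))
V_stall = √899.7 = 30 m/s

V_stall = 30 m/s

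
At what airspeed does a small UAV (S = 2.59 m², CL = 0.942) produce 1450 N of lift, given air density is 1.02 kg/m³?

v = 34.1 m/s

L = ½ρv²S·CL ⇒ v = √(2L/(ρ·S·CL))
v = √(2 × 1450 / (1.02 × 2.59 × 0.942)) = √1165 = 34.1 m/s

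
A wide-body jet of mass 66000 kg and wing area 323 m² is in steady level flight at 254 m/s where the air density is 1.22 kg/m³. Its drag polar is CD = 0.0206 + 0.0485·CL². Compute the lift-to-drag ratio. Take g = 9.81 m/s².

L/D = 2.46

Level flight ⇒ L = W = m·g = 66000 × 9.81 = 6.4746×10^5 N.
q = ½ρv² = ½ × 1.22 × 254² = 39350 Pa.
Required CL = L/(qS) = 6.4746×10^5/(39350·323) = 0.05093.
CD = 0.0206 + 0.0485 × 0.05093² = 0.02073.
L/D = CL/CD = 0.05093 / 0.02073 = 2.46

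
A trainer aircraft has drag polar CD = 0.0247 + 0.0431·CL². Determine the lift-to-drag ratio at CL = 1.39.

CD = 0.0247 + 0.0431 × 1.39² = 0.108
L/D = CL/CD = 1.39 / 0.108 = 12.9

L/D = 12.9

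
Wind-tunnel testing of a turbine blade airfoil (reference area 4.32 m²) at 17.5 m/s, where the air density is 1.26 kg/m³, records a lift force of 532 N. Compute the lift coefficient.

CL = 0.638

From L = ½ρv²S·CL, rearranging gives CL = 2L/(ρv²S).
CL = 2 × 532 / (1.26 × 17.5² × 4.32) = 0.638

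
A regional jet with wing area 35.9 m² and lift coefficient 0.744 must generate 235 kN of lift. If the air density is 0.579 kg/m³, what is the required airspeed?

v = 174 m/s

L = ½ρv²S·CL ⇒ v = √(2L/(ρ·S·CL))
v = √(2 × 2.35×10^5 / (0.579 × 35.9 × 0.744)) = √30390 = 174 m/s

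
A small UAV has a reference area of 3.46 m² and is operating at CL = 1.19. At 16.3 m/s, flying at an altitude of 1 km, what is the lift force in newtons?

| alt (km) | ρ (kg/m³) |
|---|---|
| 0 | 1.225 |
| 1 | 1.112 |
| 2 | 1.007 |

L = 608 N

At 1 km, from the table: ρ = 1.112 kg/m³.
L = ½ρv²S·CL = ½ × 1.112 × 16.3² × 3.46 × 1.19 = 608 N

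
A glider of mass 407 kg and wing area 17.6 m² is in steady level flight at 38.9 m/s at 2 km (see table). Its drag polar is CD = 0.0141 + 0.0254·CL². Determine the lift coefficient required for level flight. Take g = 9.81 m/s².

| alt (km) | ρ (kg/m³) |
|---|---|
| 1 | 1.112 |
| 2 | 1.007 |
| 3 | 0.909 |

CL = 0.298

At 2 km, from the table: ρ = 1.007 kg/m³.
Weight W = mg = 407 × 9.81 = 3992.7 N; in level flight L = W.
Dynamic pressure q = 0.5 × 1.007 × 38.9² = 761.9 Pa.
Required CL = L/(qS) = 3992.7/(761.9·17.6) = 0.2978.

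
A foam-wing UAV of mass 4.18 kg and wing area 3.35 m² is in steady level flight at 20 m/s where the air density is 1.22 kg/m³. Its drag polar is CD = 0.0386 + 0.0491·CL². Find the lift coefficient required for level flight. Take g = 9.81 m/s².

Level flight ⇒ L = W = m·g = 4.18 × 9.81 = 41.006 N.
q = ½ρv² = ½ × 1.22 × 20² = 244 Pa.
CL = W/(q·S) = 41.006 / (244 × 3.35) = 0.05017.

CL = 0.0502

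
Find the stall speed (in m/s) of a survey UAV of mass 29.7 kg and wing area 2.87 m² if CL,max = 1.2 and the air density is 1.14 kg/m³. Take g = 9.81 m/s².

At stall, lift equals weight: L = W = m·g = 29.7 × 9.81 = 291.4 N.
V_stall = √(2W/(ρ·S·CL,max)) = √(2 × 291.4 / (1.14 × 2.87 × 1.2))
V_stall = √148.4 = 12.2 m/s

V_stall = 12.2 m/s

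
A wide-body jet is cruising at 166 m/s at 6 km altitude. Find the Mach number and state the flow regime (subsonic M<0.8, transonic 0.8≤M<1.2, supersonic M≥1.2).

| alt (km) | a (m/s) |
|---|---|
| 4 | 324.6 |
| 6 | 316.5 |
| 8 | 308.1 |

M = 0.524 (subsonic)

At 6 km, from the table: a = 316.5 m/s.
M = v/a = 166 / 316.5 = 0.524
M = 0.524 → subsonic.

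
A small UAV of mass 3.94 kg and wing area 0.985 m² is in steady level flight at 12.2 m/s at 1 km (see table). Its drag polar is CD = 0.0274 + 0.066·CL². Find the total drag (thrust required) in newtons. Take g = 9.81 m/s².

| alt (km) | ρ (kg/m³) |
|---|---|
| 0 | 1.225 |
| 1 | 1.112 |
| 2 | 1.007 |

At 1 km, from the table: ρ = 1.112 kg/m³.
Level flight ⇒ L = W = m·g = 3.94 × 9.81 = 38.651 N.
q = ½ρv² = ½ × 1.112 × 12.2² = 82.76 Pa.
CL = W/(q·S) = 38.651 / (82.76 × 0.985) = 0.4742.
CD = 0.0274 + 0.066 × 0.4742² = 0.04224.
D = q·S·CD = 82.76 × 0.985 × 0.04224 = 3.443 N

D = 3.44 N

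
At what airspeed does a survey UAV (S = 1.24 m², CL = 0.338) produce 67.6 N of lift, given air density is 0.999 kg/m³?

L = ½ρv²S·CL ⇒ v = √(2L/(ρ·S·CL))
v = √(2 × 67.6 / (0.999 × 1.24 × 0.338)) = √322.9 = 18 m/s

v = 18 m/s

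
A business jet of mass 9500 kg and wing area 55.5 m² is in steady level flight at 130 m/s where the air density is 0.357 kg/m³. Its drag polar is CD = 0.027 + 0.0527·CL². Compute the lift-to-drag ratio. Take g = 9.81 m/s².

L/D = 12.8

In steady level flight, lift balances weight: W = mg = 9500 × 9.81 = 93195 N.
Dynamic pressure q = 0.5 × 0.357 × 130² = 3017 Pa.
Required CL = L/(qS) = 93195/(3017·55.5) = 0.5566.
CD = 0.027 + 0.0527 × 0.5566² = 0.04333.
L/D = CL/CD = 0.5566 / 0.04333 = 12.8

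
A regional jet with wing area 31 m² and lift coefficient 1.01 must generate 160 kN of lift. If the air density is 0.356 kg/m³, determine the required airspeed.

L = ½ρv²S·CL ⇒ v = √(2L/(ρ·S·CL))
v = √(2 × 1.6×10^5 / (0.356 × 31 × 1.01)) = √28710 = 169 m/s

v = 169 m/s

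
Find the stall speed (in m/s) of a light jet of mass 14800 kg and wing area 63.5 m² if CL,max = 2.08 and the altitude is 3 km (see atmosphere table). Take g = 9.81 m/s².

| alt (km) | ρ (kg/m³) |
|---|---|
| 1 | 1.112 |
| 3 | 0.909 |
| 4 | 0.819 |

At 3 km, from the table: ρ = 0.909 kg/m³.
Weight W = mg = 14800 × 9.81 = 1.452×10^5 N.
From L = ½ρV²S·CL,max = W: V_stall = √(2W/(ρSCL,max)) = √(2·1.452×10^5/(0.909·63.5·2.08))
V_stall = √2419 = 49.2 m/s

V_stall = 49.2 m/s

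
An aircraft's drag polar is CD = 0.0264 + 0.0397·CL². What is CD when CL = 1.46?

CD = 0.0264 + 0.0397 × 1.46² = 0.0264 + 0.08462 = 0.111

CD = 0.111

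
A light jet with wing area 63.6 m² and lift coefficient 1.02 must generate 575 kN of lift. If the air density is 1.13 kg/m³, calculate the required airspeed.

L = ½ρv²S·CL ⇒ v = √(2L/(ρ·S·CL))
v = √(2 × 5.75×10^5 / (1.13 × 63.6 × 1.02)) = √15690 = 125 m/s

v = 125 m/s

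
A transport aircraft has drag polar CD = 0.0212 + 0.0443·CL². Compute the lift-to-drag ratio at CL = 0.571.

L/D = 16

CD = 0.0212 + 0.0443 × 0.571² = 0.03564
L/D = CL/CD = 0.571 / 0.03564 = 16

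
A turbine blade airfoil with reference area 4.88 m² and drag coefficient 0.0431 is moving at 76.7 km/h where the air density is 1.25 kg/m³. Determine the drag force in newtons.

Convert speed: v = 76.7 km/h ÷ 3.6 = 21.31 m/s.
Dynamic pressure q = ½ρv² = ½ × 1.25 × 21.31² = 283.7 Pa.
D = q·S·CD = 283.7 × 4.88 × 0.0431 = 59.7 N

D = 59.7 N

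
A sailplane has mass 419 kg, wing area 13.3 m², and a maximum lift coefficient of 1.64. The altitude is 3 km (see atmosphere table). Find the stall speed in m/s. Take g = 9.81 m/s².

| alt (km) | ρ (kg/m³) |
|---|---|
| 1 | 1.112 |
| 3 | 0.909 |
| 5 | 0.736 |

V_stall = 20.4 m/s

At 3 km, from the table: ρ = 0.909 kg/m³.
Stall occurs when L = W at CL,max. W = mg = 419 × 9.81 = 4110 N.
V_stall = √(2W/(ρ·S·CL,max)) = √(2 × 4110 / (0.909 × 13.3 × 1.64))
V_stall = √414.6 = 20.4 m/s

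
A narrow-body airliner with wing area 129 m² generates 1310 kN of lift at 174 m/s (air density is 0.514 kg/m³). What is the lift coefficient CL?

CL = 1.31

From L = ½ρv²S·CL, rearranging gives CL = 2L/(ρv²S).
CL = 2 × 1.31×10^6 / (0.514 × 174² × 129) = 1.31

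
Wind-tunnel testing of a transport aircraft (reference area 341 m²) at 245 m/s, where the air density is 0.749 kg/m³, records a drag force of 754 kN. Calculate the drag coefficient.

CD = 0.0984

From D = ½ρv²S·CD, rearranging gives CD = 2D/(ρv²S).
CD = 2 × 7.54×10^5 / (0.749 × 245² × 341) = 0.0984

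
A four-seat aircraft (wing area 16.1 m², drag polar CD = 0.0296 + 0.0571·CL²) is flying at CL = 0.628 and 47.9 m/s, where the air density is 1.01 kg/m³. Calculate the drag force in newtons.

D = 972 N

CD = 0.0296 + 0.0571 × 0.628² = 0.05212
D = ½ρv²S·CD = ½ × 1.01 × 47.9² × 16.1 × 0.05212 = 972 N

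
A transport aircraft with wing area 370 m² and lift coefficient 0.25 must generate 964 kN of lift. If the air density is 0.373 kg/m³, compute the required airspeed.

L = ½ρv²S·CL ⇒ v = √(2L/(ρ·S·CL))
v = √(2 × 9.64×10^5 / (0.373 × 370 × 0.25)) = √55880 = 236 m/s

v = 236 m/s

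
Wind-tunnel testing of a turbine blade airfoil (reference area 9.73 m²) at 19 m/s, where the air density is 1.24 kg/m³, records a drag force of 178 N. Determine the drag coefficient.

From D = ½ρv²S·CD, rearranging gives CD = 2D/(ρv²S).
CD = 2 × 178 / (1.24 × 19² × 9.73) = 0.0817

CD = 0.0817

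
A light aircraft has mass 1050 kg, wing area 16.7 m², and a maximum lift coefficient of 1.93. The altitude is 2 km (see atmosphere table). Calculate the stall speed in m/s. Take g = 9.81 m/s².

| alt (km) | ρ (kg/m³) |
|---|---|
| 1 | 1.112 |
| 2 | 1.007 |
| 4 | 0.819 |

At 2 km, from the table: ρ = 1.007 kg/m³.
At stall, lift equals weight: L = W = m·g = 1050 × 9.81 = 10300 N.
From L = ½ρV²S·CL,max = W: V_stall = √(2W/(ρSCL,max)) = √(2·10300/(1.007·16.7·1.93))
V_stall = √634.7 = 25.2 m/s

V_stall = 25.2 m/s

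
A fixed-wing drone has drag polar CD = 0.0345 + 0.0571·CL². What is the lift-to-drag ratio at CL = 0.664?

L/D = 11.1

CD = 0.0345 + 0.0571 × 0.664² = 0.05968
L/D = CL/CD = 0.664 / 0.05968 = 11.1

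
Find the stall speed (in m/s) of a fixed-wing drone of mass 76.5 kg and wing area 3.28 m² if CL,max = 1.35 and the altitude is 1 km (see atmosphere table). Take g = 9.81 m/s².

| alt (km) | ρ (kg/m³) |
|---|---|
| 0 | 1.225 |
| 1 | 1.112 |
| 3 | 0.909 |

At 1 km, from the table: ρ = 1.112 kg/m³.
Stall occurs when L = W at CL,max. W = mg = 76.5 × 9.81 = 750.5 N.
From L = ½ρV²S·CL,max = W: V_stall = √(2W/(ρSCL,max)) = √(2·750.5/(1.112·3.28·1.35))
V_stall = √304.8 = 17.5 m/s

V_stall = 17.5 m/s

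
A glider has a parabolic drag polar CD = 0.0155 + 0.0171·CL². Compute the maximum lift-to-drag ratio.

For CD = CD0 + K·CL², (L/D)max occurs at CL* = √(CD0/K) and equals 1/(2√(K·CD0)).
(L/D)max = 1/(2√(0.0171 × 0.0155)) = 1/(2 × 0.01628) = 30.7

(L/D)max = 30.7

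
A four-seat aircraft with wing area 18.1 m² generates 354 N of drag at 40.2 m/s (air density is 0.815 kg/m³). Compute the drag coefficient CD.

CD = 0.0297

From D = ½ρv²S·CD, rearranging gives CD = 2D/(ρv²S).
CD = 2 × 354 / (0.815 × 40.2² × 18.1) = 0.0297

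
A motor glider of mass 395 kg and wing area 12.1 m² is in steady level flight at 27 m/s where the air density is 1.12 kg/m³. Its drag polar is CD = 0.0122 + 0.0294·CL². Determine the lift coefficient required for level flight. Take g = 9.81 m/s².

CL = 0.784

Level flight ⇒ L = W = m·g = 395 × 9.81 = 3875 N.
Dynamic pressure q = 0.5 × 1.12 × 27² = 408.2 Pa.
CL = 2W/(ρv²S) = 2×3875/(1.12×27²×12.1) = 0.7844.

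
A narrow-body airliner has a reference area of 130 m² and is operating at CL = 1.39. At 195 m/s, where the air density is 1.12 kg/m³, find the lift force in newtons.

L = 3.85×10^6 N

L = ½ρv²S·CL = ½ × 1.12 × 195² × 130 × 1.39 = 3.85×10^6 N ≈ 3850 kN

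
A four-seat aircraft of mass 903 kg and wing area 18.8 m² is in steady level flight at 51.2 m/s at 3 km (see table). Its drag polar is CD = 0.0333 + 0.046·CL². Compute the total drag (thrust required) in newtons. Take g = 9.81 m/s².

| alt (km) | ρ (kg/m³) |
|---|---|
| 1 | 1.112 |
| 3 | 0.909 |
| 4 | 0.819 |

D = 907 N

At 3 km, from the table: ρ = 0.909 kg/m³.
Level flight ⇒ L = W = m·g = 903 × 9.81 = 8858.4 N.
Dynamic pressure q = 0.5 × 0.909 × 51.2² = 1191 Pa.
CL = W/(q·S) = 8858.4 / (1191 × 18.8) = 0.3955.
CD = 0.0333 + 0.046 × 0.3955² = 0.04049.
D = q·S·CD = 1191 × 18.8 × 0.04049 = 907 N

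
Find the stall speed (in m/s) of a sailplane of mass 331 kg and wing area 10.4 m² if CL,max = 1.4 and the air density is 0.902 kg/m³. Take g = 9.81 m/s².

V_stall = 22.2 m/s

At stall, lift equals weight: L = W = m·g = 331 × 9.81 = 3247 N.
V_stall = √(2W/(ρ·S·CL,max)) = √(2 × 3247 / (0.902 × 10.4 × 1.4))
V_stall = √494.5 = 22.2 m/s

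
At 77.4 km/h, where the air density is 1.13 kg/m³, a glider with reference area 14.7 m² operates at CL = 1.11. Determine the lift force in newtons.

Convert speed: v = 77.4 km/h ÷ 3.6 = 21.5 m/s.
Dynamic pressure q = ½ρv² = ½ × 1.13 × 21.5² = 261.2 Pa.
L = q·S·CL = 261.2 × 14.7 × 1.11 = 4260 N

L = 4260 N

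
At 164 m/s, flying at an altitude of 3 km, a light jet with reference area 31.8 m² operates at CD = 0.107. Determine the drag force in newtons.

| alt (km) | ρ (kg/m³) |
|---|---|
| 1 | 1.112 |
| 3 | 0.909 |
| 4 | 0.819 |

D = 41600 N

At 3 km, from the table: ρ = 0.909 kg/m³.
Dynamic pressure q = ½ρv² = ½ × 0.909 × 164² = 12220 Pa.
D = q·S·CD = 12220 × 31.8 × 0.107 = 41600 N ≈ 41.6 kN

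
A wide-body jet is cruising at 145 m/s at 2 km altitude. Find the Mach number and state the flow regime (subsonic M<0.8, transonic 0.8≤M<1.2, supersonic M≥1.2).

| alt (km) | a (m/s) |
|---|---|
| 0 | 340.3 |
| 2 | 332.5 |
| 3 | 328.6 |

At 2 km, from the table: a = 332.5 m/s.
M = v/a = 145 / 332.5 = 0.436
M = 0.436 → subsonic.

M = 0.436 (subsonic)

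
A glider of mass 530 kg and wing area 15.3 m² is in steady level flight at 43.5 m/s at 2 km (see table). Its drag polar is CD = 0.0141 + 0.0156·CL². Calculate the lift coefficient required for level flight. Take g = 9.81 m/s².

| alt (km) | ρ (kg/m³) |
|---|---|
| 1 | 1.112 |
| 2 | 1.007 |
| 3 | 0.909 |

CL = 0.357

At 2 km, from the table: ρ = 1.007 kg/m³.
In steady level flight, lift balances weight: W = mg = 530 × 9.81 = 5199.3 N.
q = ½ρv² = ½ × 1.007 × 43.5² = 952.7 Pa.
CL = 2W/(ρv²S) = 2×5199.3/(1.007×43.5²×15.3) = 0.3567.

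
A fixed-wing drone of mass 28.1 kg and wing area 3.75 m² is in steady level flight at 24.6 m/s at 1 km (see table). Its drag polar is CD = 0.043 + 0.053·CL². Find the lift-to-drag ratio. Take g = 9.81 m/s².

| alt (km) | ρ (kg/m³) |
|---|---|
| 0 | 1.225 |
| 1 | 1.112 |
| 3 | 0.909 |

L/D = 4.8

At 1 km, from the table: ρ = 1.112 kg/m³.
Weight W = mg = 28.1 × 9.81 = 275.66 N; in level flight L = W.
q = ½ρv² = ½ × 1.112 × 24.6² = 336.5 Pa.
Required CL = L/(qS) = 275.66/(336.5·3.75) = 0.2185.
CD = 0.043 + 0.053 × 0.2185² = 0.04553.
L/D = CL/CD = 0.2185 / 0.04553 = 4.8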